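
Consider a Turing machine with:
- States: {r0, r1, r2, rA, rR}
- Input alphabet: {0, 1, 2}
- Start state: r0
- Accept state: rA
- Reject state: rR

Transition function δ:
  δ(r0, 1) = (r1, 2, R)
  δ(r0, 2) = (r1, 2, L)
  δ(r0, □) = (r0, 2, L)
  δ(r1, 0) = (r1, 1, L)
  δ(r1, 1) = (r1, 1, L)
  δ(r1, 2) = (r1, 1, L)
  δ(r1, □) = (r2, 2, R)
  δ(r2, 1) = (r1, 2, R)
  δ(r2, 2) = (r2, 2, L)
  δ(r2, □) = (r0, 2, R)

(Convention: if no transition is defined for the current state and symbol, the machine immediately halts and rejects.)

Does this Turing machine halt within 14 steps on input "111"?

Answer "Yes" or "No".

Execution trace:
Initial: [r0]111
Step 1: δ(r0, 1) = (r1, 2, R) → 2[r1]11
Step 2: δ(r1, 1) = (r1, 1, L) → [r1]211
Step 3: δ(r1, 2) = (r1, 1, L) → [r1]□111
Step 4: δ(r1, □) = (r2, 2, R) → 2[r2]111
Step 5: δ(r2, 1) = (r1, 2, R) → 22[r1]11
Step 6: δ(r1, 1) = (r1, 1, L) → 2[r1]211
Step 7: δ(r1, 2) = (r1, 1, L) → [r1]2111
Step 8: δ(r1, 2) = (r1, 1, L) → [r1]□1111
Step 9: δ(r1, □) = (r2, 2, R) → 2[r2]1111
Step 10: δ(r2, 1) = (r1, 2, R) → 22[r1]111
Step 11: δ(r1, 1) = (r1, 1, L) → 2[r1]2111
Step 12: δ(r1, 2) = (r1, 1, L) → [r1]21111
Step 13: δ(r1, 2) = (r1, 1, L) → [r1]□11111
Step 14: δ(r1, □) = (r2, 2, R) → 2[r2]11111

The machine has not reached a halting state after 14 steps.
The machine did not halt within the 14-step bound.

Answer: No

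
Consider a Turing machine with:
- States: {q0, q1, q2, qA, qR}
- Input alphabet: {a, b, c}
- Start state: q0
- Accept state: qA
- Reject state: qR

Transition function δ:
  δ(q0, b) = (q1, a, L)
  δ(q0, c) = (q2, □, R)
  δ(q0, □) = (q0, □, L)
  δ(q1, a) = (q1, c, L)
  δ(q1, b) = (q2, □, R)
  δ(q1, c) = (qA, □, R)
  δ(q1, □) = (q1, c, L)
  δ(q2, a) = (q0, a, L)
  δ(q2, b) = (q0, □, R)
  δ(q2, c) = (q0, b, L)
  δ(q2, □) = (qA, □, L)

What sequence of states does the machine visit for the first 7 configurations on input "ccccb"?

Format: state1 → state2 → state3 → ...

Execution trace:
Initial: [q0]ccccb
Step 1: δ(q0, c) = (q2, □, R) → □[q2]cccb
Step 2: δ(q2, c) = (q0, b, L) → [q0]□bccb
Step 3: δ(q0, □) = (q0, □, L) → [q0]□□bccb
Step 4: δ(q0, □) = (q0, □, L) → [q0]□□□bccb
Step 5: δ(q0, □) = (q0, □, L) → [q0]□□□□bccb
Step 6: δ(q0, □) = (q0, □, L) → [q0]□□□□□bccb

State sequence: q0 → q2 → q0 → q0 → q0 → q0 → q0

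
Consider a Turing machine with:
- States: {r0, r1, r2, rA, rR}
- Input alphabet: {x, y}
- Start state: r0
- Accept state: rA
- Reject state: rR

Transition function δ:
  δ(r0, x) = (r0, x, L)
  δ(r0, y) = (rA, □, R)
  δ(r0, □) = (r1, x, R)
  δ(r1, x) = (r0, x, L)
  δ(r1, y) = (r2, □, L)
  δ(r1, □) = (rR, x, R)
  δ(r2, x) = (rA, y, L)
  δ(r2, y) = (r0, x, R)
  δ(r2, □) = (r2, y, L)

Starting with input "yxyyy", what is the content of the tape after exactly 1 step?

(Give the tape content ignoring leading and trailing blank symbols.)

Execution trace:
Initial: [r0]yxyyy
Step 1: δ(r0, y) = (rA, □, R) → □[rA]xyyy

The machine reaches the accept state rA and halts.

After 1 step, the tape (ignoring leading/trailing blanks) is: xyyy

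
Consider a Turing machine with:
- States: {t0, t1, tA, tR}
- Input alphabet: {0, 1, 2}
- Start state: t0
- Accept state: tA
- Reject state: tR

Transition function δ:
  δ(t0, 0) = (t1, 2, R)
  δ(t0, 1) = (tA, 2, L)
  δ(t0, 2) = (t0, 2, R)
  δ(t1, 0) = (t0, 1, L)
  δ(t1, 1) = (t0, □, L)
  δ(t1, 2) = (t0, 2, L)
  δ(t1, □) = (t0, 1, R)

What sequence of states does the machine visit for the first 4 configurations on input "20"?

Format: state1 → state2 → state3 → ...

Execution trace:
Initial: [t0]20
Step 1: δ(t0, 2) = (t0, 2, R) → 2[t0]0
Step 2: δ(t0, 0) = (t1, 2, R) → 22[t1]□
Step 3: δ(t1, □) = (t0, 1, R) → 221[t0]□

No transition is defined for δ(t0, □). By convention the machine halts and rejects.

State sequence: t0 → t0 → t1 → t0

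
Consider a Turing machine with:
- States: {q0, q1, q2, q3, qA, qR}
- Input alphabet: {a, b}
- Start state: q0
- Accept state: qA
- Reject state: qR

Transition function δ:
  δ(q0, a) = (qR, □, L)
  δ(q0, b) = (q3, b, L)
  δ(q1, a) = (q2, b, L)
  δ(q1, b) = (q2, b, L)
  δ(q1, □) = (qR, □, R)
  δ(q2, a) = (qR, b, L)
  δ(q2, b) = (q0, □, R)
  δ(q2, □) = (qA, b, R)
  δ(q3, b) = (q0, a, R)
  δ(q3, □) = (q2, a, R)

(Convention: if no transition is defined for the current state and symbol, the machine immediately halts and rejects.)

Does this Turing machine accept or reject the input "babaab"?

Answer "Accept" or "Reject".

Execution trace:
Initial: [q0]babaab
Step 1: δ(q0, b) = (q3, b, L) → [q3]□babaab
Step 2: δ(q3, □) = (q2, a, R) → a[q2]babaab
Step 3: δ(q2, b) = (q0, □, R) → a□[q0]abaab
Step 4: δ(q0, a) = (qR, □, L) → a[qR]□□baab

The machine reaches the reject state qR and halts.

Answer: Reject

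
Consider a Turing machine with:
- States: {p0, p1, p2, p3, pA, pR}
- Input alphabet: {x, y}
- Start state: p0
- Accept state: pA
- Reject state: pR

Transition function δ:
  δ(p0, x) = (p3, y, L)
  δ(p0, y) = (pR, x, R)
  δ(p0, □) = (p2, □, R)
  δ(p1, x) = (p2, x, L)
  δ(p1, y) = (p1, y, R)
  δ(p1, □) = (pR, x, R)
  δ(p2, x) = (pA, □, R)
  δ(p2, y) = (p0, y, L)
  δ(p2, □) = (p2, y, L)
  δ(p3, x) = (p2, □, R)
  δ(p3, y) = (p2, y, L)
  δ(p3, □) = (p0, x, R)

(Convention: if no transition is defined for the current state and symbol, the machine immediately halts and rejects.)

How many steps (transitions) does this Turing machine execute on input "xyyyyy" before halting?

Execution trace:
Initial: [p0]xyyyyy
Step 1: δ(p0, x) = (p3, y, L) → [p3]□yyyyyy
Step 2: δ(p3, □) = (p0, x, R) → x[p0]yyyyyy
Step 3: δ(p0, y) = (pR, x, R) → xx[pR]yyyyy

The machine reaches the reject state pR and halts.

The machine executed 3 steps before halting.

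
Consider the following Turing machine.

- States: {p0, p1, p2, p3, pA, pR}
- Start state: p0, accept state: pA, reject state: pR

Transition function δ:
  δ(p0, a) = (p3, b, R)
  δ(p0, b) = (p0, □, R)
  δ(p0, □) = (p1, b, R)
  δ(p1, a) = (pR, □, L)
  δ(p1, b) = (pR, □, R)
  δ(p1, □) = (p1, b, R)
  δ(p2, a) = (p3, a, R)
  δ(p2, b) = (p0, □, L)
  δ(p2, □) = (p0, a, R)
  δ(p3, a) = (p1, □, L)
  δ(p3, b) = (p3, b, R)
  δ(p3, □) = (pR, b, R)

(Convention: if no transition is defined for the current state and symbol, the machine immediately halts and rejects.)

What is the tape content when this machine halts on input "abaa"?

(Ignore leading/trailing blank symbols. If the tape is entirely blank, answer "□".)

Execution trace:
Initial: [p0]abaa
Step 1: δ(p0, a) = (p3, b, R) → b[p3]baa
Step 2: δ(p3, b) = (p3, b, R) → bb[p3]aa
Step 3: δ(p3, a) = (p1, □, L) → b[p1]b□a
Step 4: δ(p1, b) = (pR, □, R) → b□[pR]□a

The machine reaches the reject state pR and halts.

Final tape (ignoring leading/trailing blanks): b□□a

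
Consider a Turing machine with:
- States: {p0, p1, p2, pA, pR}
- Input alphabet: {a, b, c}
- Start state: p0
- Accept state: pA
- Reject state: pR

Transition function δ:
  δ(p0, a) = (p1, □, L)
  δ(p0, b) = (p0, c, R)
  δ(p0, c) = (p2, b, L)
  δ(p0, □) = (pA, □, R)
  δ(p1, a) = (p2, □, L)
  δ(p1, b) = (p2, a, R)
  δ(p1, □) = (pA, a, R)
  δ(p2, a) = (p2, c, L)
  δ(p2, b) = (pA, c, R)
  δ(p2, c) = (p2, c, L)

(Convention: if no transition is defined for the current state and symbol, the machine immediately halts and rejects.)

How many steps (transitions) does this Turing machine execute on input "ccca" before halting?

Execution trace:
Initial: [p0]ccca
Step 1: δ(p0, c) = (p2, b, L) → [p2]□bcca

No transition is defined for δ(p2, □). By convention the machine halts and rejects.

The machine executed 1 step before halting.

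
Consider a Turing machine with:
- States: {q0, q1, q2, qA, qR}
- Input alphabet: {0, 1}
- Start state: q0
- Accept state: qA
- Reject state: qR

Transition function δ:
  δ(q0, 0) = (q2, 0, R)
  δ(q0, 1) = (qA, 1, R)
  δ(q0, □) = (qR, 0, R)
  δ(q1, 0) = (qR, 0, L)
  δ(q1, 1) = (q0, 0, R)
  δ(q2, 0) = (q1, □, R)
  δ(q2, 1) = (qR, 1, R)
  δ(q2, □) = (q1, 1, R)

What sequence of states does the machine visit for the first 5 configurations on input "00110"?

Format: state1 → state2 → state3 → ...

Execution trace:
Initial: [q0]00110
Step 1: δ(q0, 0) = (q2, 0, R) → 0[q2]0110
Step 2: δ(q2, 0) = (q1, □, R) → 0□[q1]110
Step 3: δ(q1, 1) = (q0, 0, R) → 0□0[q0]10
Step 4: δ(q0, 1) = (qA, 1, R) → 0□01[qA]0

The machine reaches the accept state qA and halts.

State sequence: q0 → q2 → q1 → q0 → qA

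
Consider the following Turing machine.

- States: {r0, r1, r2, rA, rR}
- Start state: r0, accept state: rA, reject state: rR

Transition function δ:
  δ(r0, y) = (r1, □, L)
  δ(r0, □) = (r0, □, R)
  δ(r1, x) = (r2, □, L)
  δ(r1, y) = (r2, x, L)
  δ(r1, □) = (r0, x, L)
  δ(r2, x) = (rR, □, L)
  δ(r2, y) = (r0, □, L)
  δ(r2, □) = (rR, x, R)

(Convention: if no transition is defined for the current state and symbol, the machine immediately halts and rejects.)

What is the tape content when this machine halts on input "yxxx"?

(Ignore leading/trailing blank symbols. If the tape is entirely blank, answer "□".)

Execution trace:
Initial: [r0]yxxx
Step 1: δ(r0, y) = (r1, □, L) → [r1]□□xxx
Step 2: δ(r1, □) = (r0, x, L) → [r0]□x□xxx
Step 3: δ(r0, □) = (r0, □, R) → □[r0]x□xxx

No transition is defined for δ(r0, x). By convention the machine halts and rejects.

Final tape (ignoring leading/trailing blanks): x□xxx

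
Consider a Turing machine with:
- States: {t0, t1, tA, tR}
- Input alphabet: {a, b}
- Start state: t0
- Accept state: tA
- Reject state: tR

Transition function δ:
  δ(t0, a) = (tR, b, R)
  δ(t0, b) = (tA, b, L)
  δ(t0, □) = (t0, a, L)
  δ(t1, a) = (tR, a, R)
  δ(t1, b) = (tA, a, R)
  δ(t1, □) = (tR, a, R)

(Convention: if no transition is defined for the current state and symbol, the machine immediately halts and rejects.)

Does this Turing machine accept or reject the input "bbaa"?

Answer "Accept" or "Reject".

Execution trace:
Initial: [t0]bbaa
Step 1: δ(t0, b) = (tA, b, L) → [tA]□bbaa

The machine reaches the accept state tA and halts.

Answer: Accept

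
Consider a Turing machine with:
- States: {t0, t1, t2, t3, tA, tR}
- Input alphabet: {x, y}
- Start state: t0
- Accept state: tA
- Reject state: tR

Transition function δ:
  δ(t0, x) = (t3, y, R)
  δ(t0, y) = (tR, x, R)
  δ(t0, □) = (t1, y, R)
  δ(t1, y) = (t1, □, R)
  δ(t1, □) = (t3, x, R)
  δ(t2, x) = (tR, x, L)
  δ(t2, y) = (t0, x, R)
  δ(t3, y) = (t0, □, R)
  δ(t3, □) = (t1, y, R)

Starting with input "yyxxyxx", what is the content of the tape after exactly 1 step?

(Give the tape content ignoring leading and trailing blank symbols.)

Execution trace:
Initial: [t0]yyxxyxx
Step 1: δ(t0, y) = (tR, x, R) → x[tR]yxxyxx

The machine reaches the reject state tR and halts.

After 1 step, the tape (ignoring leading/trailing blanks) is: xyxxyxx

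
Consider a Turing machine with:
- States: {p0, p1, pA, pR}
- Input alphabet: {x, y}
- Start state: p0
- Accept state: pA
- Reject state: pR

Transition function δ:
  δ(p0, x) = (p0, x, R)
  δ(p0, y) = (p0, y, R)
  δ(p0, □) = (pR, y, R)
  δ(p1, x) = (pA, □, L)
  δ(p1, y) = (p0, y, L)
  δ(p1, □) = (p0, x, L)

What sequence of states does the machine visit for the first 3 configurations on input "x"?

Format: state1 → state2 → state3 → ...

Execution trace:
Initial: [p0]x
Step 1: δ(p0, x) = (p0, x, R) → x[p0]□
Step 2: δ(p0, □) = (pR, y, R) → xy[pR]□

The machine reaches the reject state pR and halts.

State sequence: p0 → p0 → pR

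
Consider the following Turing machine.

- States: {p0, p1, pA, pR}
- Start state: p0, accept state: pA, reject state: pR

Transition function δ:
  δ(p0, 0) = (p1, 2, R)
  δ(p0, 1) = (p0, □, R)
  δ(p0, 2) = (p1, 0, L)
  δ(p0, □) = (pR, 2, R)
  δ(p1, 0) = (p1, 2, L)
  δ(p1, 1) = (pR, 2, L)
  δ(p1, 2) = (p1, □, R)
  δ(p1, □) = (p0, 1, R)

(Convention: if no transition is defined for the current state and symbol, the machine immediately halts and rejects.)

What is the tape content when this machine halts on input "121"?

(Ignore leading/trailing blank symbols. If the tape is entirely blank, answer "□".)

Execution trace:
Initial: [p0]121
Step 1: δ(p0, 1) = (p0, □, R) → □[p0]21
Step 2: δ(p0, 2) = (p1, 0, L) → [p1]□01
Step 3: δ(p1, □) = (p0, 1, R) → 1[p0]01
Step 4: δ(p0, 0) = (p1, 2, R) → 12[p1]1
Step 5: δ(p1, 1) = (pR, 2, L) → 1[pR]22

The machine reaches the reject state pR and halts.

Final tape (ignoring leading/trailing blanks): 122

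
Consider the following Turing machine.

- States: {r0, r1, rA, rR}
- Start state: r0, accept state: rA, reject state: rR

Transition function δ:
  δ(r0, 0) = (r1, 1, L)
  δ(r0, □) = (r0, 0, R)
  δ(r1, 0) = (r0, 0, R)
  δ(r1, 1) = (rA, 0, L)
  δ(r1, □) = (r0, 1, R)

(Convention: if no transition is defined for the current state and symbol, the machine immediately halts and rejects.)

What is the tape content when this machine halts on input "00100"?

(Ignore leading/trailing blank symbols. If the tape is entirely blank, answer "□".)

Execution trace:
Initial: [r0]00100
Step 1: δ(r0, 0) = (r1, 1, L) → [r1]□10100
Step 2: δ(r1, □) = (r0, 1, R) → 1[r0]10100

No transition is defined for δ(r0, 1). By convention the machine halts and rejects.

Final tape (ignoring leading/trailing blanks): 110100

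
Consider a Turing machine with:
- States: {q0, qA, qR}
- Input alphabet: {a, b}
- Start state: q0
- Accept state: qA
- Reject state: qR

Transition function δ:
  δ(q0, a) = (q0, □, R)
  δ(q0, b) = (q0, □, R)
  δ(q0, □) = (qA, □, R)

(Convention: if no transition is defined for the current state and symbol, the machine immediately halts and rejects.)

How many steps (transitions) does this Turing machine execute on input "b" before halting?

Execution trace:
Initial: [q0]b
Step 1: δ(q0, b) = (q0, □, R) → □[q0]□
Step 2: δ(q0, □) = (qA, □, R) → □□[qA]□

The machine reaches the accept state qA and halts.

The machine executed 2 steps before halting.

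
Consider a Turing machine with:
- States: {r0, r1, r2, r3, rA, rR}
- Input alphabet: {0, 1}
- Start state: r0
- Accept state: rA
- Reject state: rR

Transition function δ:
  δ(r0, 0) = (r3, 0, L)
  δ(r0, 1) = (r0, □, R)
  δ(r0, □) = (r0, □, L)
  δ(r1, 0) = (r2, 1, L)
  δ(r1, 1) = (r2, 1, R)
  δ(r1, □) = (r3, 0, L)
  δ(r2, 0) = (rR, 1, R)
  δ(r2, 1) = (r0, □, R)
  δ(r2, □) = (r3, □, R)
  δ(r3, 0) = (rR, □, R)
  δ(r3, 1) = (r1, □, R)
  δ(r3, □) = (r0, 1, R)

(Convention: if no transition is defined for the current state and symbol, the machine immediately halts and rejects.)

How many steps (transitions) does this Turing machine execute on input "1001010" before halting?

Execution trace:
Initial: [r0]1001010
Step 1: δ(r0, 1) = (r0, □, R) → □[r0]001010
Step 2: δ(r0, 0) = (r3, 0, L) → [r3]□001010
Step 3: δ(r3, □) = (r0, 1, R) → 1[r0]001010
Step 4: δ(r0, 0) = (r3, 0, L) → [r3]1001010
Step 5: δ(r3, 1) = (r1, □, R) → □[r1]001010
Step 6: δ(r1, 0) = (r2, 1, L) → [r2]□101010
Step 7: δ(r2, □) = (r3, □, R) → □[r3]101010
Step 8: δ(r3, 1) = (r1, □, R) → □□[r1]01010
Step 9: δ(r1, 0) = (r2, 1, L) → □[r2]□11010
Step 10: δ(r2, □) = (r3, □, R) → □□[r3]11010
Step 11: δ(r3, 1) = (r1, □, R) → □□□[r1]1010
Step 12: δ(r1, 1) = (r2, 1, R) → □□□1[r2]010
Step 13: δ(r2, 0) = (rR, 1, R) → □□□11[rR]10

The machine reaches the reject state rR and halts.

The machine executed 13 steps before halting.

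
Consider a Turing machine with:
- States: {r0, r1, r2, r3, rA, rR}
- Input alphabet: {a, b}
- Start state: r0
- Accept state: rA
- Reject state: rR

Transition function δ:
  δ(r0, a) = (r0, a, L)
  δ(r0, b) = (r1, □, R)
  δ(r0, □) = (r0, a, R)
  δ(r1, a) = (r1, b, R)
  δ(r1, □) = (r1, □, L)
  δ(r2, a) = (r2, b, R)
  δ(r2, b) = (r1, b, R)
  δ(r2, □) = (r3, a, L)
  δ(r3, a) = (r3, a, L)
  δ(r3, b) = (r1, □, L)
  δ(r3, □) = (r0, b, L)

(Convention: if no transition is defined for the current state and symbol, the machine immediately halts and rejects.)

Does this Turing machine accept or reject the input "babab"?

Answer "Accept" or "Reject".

Execution trace:
Initial: [r0]babab
Step 1: δ(r0, b) = (r1, □, R) → □[r1]abab
Step 2: δ(r1, a) = (r1, b, R) → □b[r1]bab

No transition is defined for δ(r1, b). By convention the machine halts and rejects.

Answer: Reject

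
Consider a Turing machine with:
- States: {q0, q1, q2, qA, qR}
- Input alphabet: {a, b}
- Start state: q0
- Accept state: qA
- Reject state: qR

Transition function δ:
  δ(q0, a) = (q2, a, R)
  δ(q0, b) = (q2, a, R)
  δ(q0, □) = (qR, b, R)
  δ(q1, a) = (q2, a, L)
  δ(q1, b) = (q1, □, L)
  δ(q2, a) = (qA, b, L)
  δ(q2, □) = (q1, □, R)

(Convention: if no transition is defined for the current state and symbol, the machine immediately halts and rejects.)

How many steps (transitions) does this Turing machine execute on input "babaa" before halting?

Execution trace:
Initial: [q0]babaa
Step 1: δ(q0, b) = (q2, a, R) → a[q2]abaa
Step 2: δ(q2, a) = (qA, b, L) → [qA]abbaa

The machine reaches the accept state qA and halts.

The machine executed 2 steps before halting.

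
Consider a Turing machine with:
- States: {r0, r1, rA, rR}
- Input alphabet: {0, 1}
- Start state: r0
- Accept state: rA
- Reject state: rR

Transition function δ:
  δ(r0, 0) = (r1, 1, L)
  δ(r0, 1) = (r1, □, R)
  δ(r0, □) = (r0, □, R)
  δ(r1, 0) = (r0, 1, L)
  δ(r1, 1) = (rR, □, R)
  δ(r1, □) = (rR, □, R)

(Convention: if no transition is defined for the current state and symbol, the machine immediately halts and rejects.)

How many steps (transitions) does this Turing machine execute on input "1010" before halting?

Execution trace:
Initial: [r0]1010
Step 1: δ(r0, 1) = (r1, □, R) → □[r1]010
Step 2: δ(r1, 0) = (r0, 1, L) → [r0]□110
Step 3: δ(r0, □) = (r0, □, R) → □[r0]110
Step 4: δ(r0, 1) = (r1, □, R) → □□[r1]10
Step 5: δ(r1, 1) = (rR, □, R) → □□□[rR]0

The machine reaches the reject state rR and halts.

The machine executed 5 steps before halting.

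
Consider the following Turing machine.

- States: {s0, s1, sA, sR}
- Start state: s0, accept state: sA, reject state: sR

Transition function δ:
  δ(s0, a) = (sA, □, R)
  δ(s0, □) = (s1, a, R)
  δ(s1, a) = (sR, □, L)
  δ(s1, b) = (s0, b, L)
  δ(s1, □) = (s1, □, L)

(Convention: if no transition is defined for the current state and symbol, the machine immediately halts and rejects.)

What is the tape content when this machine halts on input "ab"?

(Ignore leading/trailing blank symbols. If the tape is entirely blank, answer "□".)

Execution trace:
Initial: [s0]ab
Step 1: δ(s0, a) = (sA, □, R) → □[sA]b

The machine reaches the accept state sA and halts.

Final tape (ignoring leading/trailing blanks): b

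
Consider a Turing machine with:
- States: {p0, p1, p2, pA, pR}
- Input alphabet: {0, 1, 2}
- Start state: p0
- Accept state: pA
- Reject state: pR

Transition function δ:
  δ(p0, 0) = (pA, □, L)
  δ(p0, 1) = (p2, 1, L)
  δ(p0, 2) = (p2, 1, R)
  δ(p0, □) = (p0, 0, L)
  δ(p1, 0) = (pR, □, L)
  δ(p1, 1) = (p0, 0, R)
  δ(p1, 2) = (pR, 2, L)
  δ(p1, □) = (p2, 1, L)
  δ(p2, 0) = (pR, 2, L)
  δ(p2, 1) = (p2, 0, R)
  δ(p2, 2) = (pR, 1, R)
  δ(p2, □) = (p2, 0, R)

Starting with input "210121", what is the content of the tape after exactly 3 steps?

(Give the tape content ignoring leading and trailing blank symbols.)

Execution trace:
Initial: [p0]210121
Step 1: δ(p0, 2) = (p2, 1, R) → 1[p2]10121
Step 2: δ(p2, 1) = (p2, 0, R) → 10[p2]0121
Step 3: δ(p2, 0) = (pR, 2, L) → 1[pR]02121

The machine reaches the reject state pR and halts.

After 3 steps, the tape (ignoring leading/trailing blanks) is: 102121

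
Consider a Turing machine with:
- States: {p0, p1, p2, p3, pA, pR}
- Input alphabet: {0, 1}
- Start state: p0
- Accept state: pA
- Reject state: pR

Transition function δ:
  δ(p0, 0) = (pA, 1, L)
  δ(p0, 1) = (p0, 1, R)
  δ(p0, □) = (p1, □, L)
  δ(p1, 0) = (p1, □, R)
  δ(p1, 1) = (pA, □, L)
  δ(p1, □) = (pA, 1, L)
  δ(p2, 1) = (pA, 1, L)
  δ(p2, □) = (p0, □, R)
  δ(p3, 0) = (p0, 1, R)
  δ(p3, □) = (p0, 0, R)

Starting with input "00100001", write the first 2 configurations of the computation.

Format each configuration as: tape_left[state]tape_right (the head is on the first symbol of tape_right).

Transitions applied:
Step 1: δ(p0, 0) = (pA, 1, L)

The first 2 configurations are:
[p0]00100001 ⊢ [pA]□10100001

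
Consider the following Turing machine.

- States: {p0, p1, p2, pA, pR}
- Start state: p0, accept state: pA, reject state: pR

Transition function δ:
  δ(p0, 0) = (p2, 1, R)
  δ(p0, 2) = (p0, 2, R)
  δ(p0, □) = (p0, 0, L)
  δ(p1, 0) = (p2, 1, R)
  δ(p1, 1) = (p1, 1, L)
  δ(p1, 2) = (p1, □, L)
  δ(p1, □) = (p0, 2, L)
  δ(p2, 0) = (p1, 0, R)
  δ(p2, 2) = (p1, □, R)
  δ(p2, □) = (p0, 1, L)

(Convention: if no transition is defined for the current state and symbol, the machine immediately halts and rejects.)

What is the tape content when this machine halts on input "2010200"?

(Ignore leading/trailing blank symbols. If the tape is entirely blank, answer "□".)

Execution trace:
Initial: [p0]2010200
Step 1: δ(p0, 2) = (p0, 2, R) → 2[p0]010200
Step 2: δ(p0, 0) = (p2, 1, R) → 21[p2]10200

No transition is defined for δ(p2, 1). By convention the machine halts and rejects.

Final tape (ignoring leading/trailing blanks): 2110200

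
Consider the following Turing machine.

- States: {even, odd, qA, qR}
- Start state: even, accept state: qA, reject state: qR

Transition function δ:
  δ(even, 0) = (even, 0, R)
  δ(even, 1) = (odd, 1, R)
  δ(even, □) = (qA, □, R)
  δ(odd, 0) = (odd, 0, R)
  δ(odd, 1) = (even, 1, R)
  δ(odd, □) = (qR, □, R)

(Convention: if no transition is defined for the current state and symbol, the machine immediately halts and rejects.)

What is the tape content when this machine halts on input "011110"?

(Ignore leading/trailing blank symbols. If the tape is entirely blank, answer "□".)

Execution trace:
Initial: [even]011110
Step 1: δ(even, 0) = (even, 0, R) → 0[even]11110
Step 2: δ(even, 1) = (odd, 1, R) → 01[odd]1110
Step 3: δ(odd, 1) = (even, 1, R) → 011[even]110
Step 4: δ(even, 1) = (odd, 1, R) → 0111[odd]10
Step 5: δ(odd, 1) = (even, 1, R) → 01111[even]0
Step 6: δ(even, 0) = (even, 0, R) → 011110[even]□
Step 7: δ(even, □) = (qA, □, R) → 011110□[qA]□

The machine reaches the accept state qA and halts.

Final tape (ignoring leading/trailing blanks): 011110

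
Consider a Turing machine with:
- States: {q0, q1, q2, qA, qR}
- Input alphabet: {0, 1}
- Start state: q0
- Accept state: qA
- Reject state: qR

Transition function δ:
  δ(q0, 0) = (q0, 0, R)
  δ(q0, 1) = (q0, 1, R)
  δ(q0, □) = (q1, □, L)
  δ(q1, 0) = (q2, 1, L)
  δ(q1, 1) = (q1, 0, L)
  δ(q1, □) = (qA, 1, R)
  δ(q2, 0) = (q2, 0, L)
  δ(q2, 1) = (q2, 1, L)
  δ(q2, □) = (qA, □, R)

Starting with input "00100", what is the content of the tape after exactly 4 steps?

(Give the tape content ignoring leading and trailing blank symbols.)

Execution trace:
Initial: [q0]00100
Step 1: δ(q0, 0) = (q0, 0, R) → 0[q0]0100
Step 2: δ(q0, 0) = (q0, 0, R) → 00[q0]100
Step 3: δ(q0, 1) = (q0, 1, R) → 001[q0]00
Step 4: δ(q0, 0) = (q0, 0, R) → 0010[q0]0

After 4 steps, the tape (ignoring leading/trailing blanks) is: 00100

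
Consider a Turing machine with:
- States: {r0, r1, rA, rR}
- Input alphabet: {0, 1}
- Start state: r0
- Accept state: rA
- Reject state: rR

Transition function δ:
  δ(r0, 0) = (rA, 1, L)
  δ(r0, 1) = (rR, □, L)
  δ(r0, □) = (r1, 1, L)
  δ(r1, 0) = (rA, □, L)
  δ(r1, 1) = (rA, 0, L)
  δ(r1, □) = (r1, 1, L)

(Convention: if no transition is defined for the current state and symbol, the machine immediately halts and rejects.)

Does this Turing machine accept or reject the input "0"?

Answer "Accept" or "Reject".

Execution trace:
Initial: [r0]0
Step 1: δ(r0, 0) = (rA, 1, L) → [rA]□1

The machine reaches the accept state rA and halts.

Answer: Accept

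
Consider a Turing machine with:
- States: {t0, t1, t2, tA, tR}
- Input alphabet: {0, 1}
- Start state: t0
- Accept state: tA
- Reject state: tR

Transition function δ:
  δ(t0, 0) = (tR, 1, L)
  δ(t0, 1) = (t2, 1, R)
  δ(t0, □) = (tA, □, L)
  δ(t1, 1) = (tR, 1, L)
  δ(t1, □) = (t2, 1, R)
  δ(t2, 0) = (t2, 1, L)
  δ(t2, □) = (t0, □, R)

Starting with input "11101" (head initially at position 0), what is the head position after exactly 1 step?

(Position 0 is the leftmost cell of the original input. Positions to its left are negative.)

Execution trace (head position shown):
Step 0: [t0]11101  (head at position 0)
Step 1: move right → 1[t2]1101  (head at position 1)

After 1 step, the head is at position 1.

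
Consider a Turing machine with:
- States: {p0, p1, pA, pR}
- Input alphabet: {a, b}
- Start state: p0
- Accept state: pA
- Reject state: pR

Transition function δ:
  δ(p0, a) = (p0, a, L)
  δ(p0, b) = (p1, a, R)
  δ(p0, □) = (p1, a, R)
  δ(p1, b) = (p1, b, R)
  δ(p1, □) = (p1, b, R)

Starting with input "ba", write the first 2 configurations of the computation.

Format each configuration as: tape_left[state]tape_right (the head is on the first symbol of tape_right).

Transitions applied:
Step 1: δ(p0, b) = (p1, a, R)

The first 2 configurations are:
[p0]ba ⊢ a[p1]a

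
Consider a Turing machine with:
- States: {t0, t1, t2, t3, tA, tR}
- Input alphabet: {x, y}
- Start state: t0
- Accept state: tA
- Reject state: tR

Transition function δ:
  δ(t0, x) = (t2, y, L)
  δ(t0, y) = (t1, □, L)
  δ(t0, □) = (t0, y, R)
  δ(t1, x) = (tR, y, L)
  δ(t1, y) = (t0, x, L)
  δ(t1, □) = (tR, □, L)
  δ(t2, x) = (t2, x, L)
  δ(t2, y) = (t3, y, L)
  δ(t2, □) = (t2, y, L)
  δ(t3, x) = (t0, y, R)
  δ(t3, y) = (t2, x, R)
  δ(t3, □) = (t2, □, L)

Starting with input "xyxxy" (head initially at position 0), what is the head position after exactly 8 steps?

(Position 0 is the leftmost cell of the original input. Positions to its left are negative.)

Execution trace (head position shown):
Step 0: [t0]xyxxy  (head at position 0)
Step 1: move left → [t2]□yyxxy  (head at position -1)
Step 2: move left → [t2]□yyyxxy  (head at position -2)
Step 3: move left → [t2]□yyyyxxy  (head at position -3)
Step 4: move left → [t2]□yyyyyxxy  (head at position -4)
Step 5: move left → [t2]□yyyyyyxxy  (head at position -5)
Step 6: move left → [t2]□yyyyyyyxxy  (head at position -6)
Step 7: move left → [t2]□yyyyyyyyxxy  (head at position -7)
Step 8: move left → [t2]□yyyyyyyyyxxy  (head at position -8)

After 8 steps, the head is at position -8.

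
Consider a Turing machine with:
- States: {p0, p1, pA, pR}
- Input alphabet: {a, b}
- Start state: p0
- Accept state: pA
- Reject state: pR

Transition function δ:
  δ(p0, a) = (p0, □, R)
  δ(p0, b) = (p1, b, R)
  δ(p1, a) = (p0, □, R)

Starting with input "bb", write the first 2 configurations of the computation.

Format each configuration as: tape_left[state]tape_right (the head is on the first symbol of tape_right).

Transitions applied:
Step 1: δ(p0, b) = (p1, b, R)

The first 2 configurations are:
[p0]bb ⊢ b[p1]b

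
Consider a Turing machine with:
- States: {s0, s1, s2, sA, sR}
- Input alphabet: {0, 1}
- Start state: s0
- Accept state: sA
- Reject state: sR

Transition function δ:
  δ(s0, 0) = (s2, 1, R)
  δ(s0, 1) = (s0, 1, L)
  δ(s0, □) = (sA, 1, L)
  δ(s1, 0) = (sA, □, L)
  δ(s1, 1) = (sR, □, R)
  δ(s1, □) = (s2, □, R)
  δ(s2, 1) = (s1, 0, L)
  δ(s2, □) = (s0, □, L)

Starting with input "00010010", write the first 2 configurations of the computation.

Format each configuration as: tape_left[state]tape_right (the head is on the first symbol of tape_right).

Transitions applied:
Step 1: δ(s0, 0) = (s2, 1, R)

The first 2 configurations are:
[s0]00010010 ⊢ 1[s2]0010010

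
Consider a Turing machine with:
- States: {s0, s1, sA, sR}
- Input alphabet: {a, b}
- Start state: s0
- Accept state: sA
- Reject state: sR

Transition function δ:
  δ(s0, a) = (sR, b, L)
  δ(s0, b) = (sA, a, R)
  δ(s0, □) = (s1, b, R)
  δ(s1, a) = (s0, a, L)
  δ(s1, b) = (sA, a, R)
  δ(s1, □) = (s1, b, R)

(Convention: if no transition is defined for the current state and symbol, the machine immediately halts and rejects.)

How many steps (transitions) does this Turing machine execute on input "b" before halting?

Execution trace:
Initial: [s0]b
Step 1: δ(s0, b) = (sA, a, R) → a[sA]□

The machine reaches the accept state sA and halts.

The machine executed 1 step before halting.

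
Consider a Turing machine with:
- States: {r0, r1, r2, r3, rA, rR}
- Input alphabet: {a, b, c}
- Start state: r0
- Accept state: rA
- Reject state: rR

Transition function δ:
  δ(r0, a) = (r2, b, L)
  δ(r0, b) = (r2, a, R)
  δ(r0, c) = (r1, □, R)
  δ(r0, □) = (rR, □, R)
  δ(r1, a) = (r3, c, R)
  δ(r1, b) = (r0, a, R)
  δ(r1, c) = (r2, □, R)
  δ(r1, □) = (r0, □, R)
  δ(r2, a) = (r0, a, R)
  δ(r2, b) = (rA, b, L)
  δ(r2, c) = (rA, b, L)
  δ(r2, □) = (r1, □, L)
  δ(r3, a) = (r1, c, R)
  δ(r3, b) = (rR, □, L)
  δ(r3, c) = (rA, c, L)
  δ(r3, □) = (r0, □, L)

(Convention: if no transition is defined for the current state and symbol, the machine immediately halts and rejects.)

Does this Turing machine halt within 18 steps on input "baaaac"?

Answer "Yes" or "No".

Execution trace:
Initial: [r0]baaaac
Step 1: δ(r0, b) = (r2, a, R) → a[r2]aaaac
Step 2: δ(r2, a) = (r0, a, R) → aa[r0]aaac
Step 3: δ(r0, a) = (r2, b, L) → a[r2]abaac
Step 4: δ(r2, a) = (r0, a, R) → aa[r0]baac
Step 5: δ(r0, b) = (r2, a, R) → aaa[r2]aac
Step 6: δ(r2, a) = (r0, a, R) → aaaa[r0]ac
Step 7: δ(r0, a) = (r2, b, L) → aaa[r2]abc
Step 8: δ(r2, a) = (r0, a, R) → aaaa[r0]bc
Step 9: δ(r0, b) = (r2, a, R) → aaaaa[r2]c
Step 10: δ(r2, c) = (rA, b, L) → aaaa[rA]ab

The machine reaches the accept state rA and halts.
The machine halted after 10 steps (within the 18-step bound).

Answer: Yes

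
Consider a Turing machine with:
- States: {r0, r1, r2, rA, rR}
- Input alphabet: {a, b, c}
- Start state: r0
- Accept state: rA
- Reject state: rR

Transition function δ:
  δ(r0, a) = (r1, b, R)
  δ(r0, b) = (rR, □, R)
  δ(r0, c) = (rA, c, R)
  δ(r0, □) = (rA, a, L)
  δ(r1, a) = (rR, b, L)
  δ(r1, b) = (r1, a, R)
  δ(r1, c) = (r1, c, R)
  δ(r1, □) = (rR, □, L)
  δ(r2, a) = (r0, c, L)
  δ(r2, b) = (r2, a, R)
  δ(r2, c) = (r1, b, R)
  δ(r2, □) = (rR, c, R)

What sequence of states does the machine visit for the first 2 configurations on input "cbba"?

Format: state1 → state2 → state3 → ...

Execution trace:
Initial: [r0]cbba
Step 1: δ(r0, c) = (rA, c, R) → c[rA]bba

The machine reaches the accept state rA and halts.

State sequence: r0 → rA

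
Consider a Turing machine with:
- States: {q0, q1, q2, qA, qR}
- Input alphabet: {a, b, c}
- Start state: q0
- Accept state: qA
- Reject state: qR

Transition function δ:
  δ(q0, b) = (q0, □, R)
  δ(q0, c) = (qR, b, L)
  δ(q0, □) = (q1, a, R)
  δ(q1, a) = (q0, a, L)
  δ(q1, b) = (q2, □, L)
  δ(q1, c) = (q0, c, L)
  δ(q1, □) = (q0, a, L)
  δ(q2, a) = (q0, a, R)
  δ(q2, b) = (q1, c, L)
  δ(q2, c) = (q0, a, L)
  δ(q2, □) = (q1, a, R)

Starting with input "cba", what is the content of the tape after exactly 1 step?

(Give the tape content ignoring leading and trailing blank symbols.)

Execution trace:
Initial: [q0]cba
Step 1: δ(q0, c) = (qR, b, L) → [qR]□bba

The machine reaches the reject state qR and halts.

After 1 step, the tape (ignoring leading/trailing blanks) is: bba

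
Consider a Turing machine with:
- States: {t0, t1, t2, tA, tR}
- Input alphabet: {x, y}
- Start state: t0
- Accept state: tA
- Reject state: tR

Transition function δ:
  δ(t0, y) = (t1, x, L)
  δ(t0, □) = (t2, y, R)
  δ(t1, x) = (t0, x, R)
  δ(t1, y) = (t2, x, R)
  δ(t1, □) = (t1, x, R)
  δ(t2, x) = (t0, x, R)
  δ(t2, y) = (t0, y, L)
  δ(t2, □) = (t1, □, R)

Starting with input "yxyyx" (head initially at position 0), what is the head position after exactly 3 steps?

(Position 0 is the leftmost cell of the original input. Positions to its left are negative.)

Execution trace (head position shown):
Step 0: [t0]yxyyx  (head at position 0)
Step 1: move left → [t1]□xxyyx  (head at position -1)
Step 2: move right → x[t1]xxyyx  (head at position 0)
Step 3: move right → xx[t0]xyyx  (head at position 1)

After 3 steps, the head is at position 1.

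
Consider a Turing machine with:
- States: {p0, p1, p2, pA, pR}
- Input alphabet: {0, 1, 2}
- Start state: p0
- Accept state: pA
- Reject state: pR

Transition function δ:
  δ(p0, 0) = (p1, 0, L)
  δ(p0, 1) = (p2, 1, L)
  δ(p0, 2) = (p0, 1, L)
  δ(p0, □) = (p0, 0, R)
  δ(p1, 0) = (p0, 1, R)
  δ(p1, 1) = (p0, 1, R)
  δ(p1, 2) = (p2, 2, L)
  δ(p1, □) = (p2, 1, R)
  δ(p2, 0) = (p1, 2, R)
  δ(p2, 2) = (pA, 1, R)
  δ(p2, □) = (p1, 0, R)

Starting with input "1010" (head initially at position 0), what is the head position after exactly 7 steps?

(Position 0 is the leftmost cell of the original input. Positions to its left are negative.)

Execution trace (head position shown):
Step 0: [p0]1010  (head at position 0)
Step 1: move left → [p2]□1010  (head at position -1)
Step 2: move right → 0[p1]1010  (head at position 0)
Step 3: move right → 01[p0]010  (head at position 1)
Step 4: move left → 0[p1]1010  (head at position 0)
Step 5: move right → 01[p0]010  (head at position 1)
Step 6: move left → 0[p1]1010  (head at position 0)
Step 7: move right → 01[p0]010  (head at position 1)

After 7 steps, the head is at position 1.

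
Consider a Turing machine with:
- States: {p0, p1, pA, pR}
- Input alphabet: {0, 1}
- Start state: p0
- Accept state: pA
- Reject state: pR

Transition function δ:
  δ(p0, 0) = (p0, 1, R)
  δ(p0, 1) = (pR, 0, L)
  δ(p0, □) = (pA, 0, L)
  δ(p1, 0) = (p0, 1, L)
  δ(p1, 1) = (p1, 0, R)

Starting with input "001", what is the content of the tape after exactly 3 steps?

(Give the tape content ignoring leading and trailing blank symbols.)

Execution trace:
Initial: [p0]001
Step 1: δ(p0, 0) = (p0, 1, R) → 1[p0]01
Step 2: δ(p0, 0) = (p0, 1, R) → 11[p0]1
Step 3: δ(p0, 1) = (pR, 0, L) → 1[pR]10

The machine reaches the reject state pR and halts.

After 3 steps, the tape (ignoring leading/trailing blanks) is: 110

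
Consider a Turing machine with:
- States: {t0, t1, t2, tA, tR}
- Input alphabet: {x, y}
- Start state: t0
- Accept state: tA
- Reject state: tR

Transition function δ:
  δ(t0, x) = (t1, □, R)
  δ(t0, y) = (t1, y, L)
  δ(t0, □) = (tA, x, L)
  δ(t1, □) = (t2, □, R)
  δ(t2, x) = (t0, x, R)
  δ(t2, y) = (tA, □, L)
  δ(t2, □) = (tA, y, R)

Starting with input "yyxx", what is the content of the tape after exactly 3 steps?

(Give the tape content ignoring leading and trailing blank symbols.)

Execution trace:
Initial: [t0]yyxx
Step 1: δ(t0, y) = (t1, y, L) → [t1]□yyxx
Step 2: δ(t1, □) = (t2, □, R) → □[t2]yyxx
Step 3: δ(t2, y) = (tA, □, L) → [tA]□□yxx

The machine reaches the accept state tA and halts.

After 3 steps, the tape (ignoring leading/trailing blanks) is: yxx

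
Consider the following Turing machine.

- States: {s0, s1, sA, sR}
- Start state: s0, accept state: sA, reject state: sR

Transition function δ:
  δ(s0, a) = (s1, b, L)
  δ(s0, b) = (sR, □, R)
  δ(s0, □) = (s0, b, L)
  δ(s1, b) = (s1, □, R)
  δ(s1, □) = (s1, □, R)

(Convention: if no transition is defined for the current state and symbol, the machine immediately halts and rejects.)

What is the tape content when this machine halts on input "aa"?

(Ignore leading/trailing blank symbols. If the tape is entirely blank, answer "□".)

Execution trace:
Initial: [s0]aa
Step 1: δ(s0, a) = (s1, b, L) → [s1]□ba
Step 2: δ(s1, □) = (s1, □, R) → □[s1]ba
Step 3: δ(s1, b) = (s1, □, R) → □□[s1]a

No transition is defined for δ(s1, a). By convention the machine halts and rejects.

Final tape (ignoring leading/trailing blanks): a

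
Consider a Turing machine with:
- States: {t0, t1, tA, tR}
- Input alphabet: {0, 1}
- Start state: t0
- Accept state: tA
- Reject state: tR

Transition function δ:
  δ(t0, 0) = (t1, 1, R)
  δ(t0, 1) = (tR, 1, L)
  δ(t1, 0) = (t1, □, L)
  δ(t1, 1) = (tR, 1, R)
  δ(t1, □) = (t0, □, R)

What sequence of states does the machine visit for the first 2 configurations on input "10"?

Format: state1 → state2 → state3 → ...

Execution trace:
Initial: [t0]10
Step 1: δ(t0, 1) = (tR, 1, L) → [tR]□10

The machine reaches the reject state tR and halts.

State sequence: t0 → tR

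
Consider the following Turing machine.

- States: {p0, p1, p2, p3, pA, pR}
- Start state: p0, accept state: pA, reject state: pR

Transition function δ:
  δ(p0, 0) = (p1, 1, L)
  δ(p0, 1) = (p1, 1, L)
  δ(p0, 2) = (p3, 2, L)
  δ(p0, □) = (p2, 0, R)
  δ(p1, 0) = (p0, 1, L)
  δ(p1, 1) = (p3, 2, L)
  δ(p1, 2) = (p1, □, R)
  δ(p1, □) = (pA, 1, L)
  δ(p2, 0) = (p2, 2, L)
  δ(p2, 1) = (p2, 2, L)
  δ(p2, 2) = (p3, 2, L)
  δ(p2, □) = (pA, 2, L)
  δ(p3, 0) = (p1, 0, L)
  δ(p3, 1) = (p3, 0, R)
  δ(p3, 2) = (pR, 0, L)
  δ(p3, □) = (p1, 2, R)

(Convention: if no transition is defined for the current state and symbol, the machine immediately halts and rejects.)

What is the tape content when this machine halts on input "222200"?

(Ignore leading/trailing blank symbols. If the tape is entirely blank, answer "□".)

Execution trace:
Initial: [p0]222200
Step 1: δ(p0, 2) = (p3, 2, L) → [p3]□222200
Step 2: δ(p3, □) = (p1, 2, R) → 2[p1]222200
Step 3: δ(p1, 2) = (p1, □, R) → 2□[p1]22200
Step 4: δ(p1, 2) = (p1, □, R) → 2□□[p1]2200
Step 5: δ(p1, 2) = (p1, □, R) → 2□□□[p1]200
Step 6: δ(p1, 2) = (p1, □, R) → 2□□□□[p1]00
Step 7: δ(p1, 0) = (p0, 1, L) → 2□□□[p0]□10
Step 8: δ(p0, □) = (p2, 0, R) → 2□□□0[p2]10
Step 9: δ(p2, 1) = (p2, 2, L) → 2□□□[p2]020
Step 10: δ(p2, 0) = (p2, 2, L) → 2□□[p2]□220
Step 11: δ(p2, □) = (pA, 2, L) → 2□[pA]□2220

The machine reaches the accept state pA and halts.

Final tape (ignoring leading/trailing blanks): 2□□2220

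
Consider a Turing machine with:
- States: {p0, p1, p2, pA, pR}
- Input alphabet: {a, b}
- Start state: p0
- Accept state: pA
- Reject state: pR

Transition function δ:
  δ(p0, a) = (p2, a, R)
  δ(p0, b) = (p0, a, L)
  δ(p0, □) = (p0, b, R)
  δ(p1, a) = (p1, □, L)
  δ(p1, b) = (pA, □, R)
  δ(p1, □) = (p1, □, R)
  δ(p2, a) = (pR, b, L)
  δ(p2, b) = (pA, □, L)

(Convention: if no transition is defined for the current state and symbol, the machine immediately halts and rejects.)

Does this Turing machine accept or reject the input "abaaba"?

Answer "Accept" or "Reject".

Execution trace:
Initial: [p0]abaaba
Step 1: δ(p0, a) = (p2, a, R) → a[p2]baaba
Step 2: δ(p2, b) = (pA, □, L) → [pA]a□aaba

The machine reaches the accept state pA and halts.

Answer: Accept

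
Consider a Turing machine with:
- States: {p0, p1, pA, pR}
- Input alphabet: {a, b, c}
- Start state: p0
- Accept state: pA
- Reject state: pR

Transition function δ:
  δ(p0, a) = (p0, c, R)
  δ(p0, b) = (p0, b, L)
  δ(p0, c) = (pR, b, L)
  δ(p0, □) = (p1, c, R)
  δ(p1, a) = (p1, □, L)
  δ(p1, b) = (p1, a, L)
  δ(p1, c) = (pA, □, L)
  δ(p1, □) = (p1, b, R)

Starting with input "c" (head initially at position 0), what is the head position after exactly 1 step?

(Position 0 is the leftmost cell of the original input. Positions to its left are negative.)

Execution trace (head position shown):
Step 0: [p0]c  (head at position 0)
Step 1: move left → [pR]□b  (head at position -1)

After 1 step, the head is at position -1.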